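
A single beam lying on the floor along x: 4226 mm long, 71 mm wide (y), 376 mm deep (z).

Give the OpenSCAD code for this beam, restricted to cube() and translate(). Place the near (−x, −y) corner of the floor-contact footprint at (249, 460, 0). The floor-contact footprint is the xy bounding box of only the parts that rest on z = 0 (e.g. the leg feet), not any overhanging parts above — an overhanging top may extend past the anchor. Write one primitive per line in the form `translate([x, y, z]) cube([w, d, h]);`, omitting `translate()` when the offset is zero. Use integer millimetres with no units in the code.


translate([249, 460, 0]) cube([4226, 71, 376]);


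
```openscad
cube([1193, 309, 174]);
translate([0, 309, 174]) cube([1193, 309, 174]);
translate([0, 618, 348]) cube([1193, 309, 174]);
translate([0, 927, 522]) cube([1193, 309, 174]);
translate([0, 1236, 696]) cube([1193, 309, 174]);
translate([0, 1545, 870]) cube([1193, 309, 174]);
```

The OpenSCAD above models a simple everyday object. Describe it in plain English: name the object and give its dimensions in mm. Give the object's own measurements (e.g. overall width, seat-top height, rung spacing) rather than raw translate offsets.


A straight staircase of 6 solid steps. Each step is 1193 mm wide (x), 309 mm deep (y, the going) and 174 mm tall (the rise). The first step rests on the floor; each subsequent step sits one going further in +y and one rise higher in +z, directly behind and above the previous step with no overlap.


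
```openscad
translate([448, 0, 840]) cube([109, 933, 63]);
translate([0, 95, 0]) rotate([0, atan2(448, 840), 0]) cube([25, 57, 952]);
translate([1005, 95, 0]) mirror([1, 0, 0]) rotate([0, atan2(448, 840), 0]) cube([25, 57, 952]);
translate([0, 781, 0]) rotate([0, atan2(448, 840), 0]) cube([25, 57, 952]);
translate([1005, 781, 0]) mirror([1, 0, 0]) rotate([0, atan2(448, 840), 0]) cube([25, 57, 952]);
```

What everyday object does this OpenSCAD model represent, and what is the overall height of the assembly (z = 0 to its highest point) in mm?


A sawhorse. The overall height is 903 mm.

A beam across two mirrored pairs of raked legs — a sawhorse. The beam's underside is at z = 840 (matching the legs' vertical rise in atan2(448, 840)) and the beam is 63 mm tall, so its top is at 840 + 63 = 903 mm. The raked legs top out at the beam's underside, so that is the highest point.


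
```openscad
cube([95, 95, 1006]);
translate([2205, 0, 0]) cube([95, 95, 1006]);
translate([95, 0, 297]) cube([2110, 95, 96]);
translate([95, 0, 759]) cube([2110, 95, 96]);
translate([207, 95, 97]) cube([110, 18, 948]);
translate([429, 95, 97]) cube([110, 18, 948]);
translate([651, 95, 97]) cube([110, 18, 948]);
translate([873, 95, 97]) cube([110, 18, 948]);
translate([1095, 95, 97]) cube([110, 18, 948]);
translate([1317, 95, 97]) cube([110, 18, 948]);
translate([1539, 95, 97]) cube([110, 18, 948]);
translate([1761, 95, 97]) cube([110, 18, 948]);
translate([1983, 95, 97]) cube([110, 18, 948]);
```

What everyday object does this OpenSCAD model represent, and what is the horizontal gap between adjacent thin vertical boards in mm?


A fence section. The picket gap is 112 mm.

Two posts, two rails, 9 pickets — a fence section. Span 2110 mm holds 9 pickets of 110 mm with 10 equal gaps: ⌊(2110 − 9·110) / 10⌋ = 112 mm.


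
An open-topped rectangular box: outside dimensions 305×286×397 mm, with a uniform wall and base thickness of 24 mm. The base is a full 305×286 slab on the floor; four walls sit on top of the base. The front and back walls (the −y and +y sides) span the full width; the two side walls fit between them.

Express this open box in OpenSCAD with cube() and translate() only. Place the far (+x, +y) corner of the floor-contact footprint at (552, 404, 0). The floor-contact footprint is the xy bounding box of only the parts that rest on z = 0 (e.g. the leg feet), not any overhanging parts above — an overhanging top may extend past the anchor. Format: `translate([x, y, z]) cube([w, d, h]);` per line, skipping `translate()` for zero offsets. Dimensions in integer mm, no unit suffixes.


translate([247, 118, 0]) cube([305, 286, 24]);
translate([247, 118, 24]) cube([305, 24, 373]);
translate([247, 380, 24]) cube([305, 24, 373]);
translate([247, 142, 24]) cube([24, 238, 373]);
translate([528, 142, 24]) cube([24, 238, 373]);


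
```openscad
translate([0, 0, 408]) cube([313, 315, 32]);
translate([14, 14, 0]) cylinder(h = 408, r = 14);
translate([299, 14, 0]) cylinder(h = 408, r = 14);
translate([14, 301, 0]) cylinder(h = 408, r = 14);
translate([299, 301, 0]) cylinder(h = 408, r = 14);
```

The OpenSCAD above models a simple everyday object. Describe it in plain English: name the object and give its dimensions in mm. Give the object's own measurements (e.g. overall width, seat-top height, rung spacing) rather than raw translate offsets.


A simple wooden stool: a rectangular seat 313 mm (x) by 315 mm (y), 32 mm thick, top face at z = 440 mm, on four round legs, each 28 mm in diameter. The legs rest on z = 0, each leg's axis is inset half a diameter from the nearest pair of seat edges (so the leg's bounding box is flush with the corner).


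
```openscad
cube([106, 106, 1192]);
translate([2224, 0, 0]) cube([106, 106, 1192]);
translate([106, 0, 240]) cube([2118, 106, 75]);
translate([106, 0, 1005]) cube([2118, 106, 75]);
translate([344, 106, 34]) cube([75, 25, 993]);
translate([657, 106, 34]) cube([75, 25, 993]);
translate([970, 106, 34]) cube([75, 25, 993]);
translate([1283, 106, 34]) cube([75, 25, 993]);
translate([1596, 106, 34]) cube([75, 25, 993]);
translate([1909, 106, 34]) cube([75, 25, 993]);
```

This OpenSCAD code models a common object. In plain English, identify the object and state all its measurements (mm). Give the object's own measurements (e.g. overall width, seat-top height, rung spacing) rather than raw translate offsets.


A fence section. Two 106×106 mm posts, 1192 mm tall, stand on the floor with a clear span of 2118 mm between their inner faces. Two horizontal rails of 106×75 mm section span the gap between the posts with their undersides at z = 240 mm and z = 1005 mm, flush with the posts' −y face. 6 pickets, each 75 mm wide, 25 mm thick and 993 mm tall, are fixed to the +y face of the rails with their bottoms at z = 34 mm, spaced across the span with a 238 mm gap after the −x post and between neighbouring pickets, with 240 mm left before the +x post.


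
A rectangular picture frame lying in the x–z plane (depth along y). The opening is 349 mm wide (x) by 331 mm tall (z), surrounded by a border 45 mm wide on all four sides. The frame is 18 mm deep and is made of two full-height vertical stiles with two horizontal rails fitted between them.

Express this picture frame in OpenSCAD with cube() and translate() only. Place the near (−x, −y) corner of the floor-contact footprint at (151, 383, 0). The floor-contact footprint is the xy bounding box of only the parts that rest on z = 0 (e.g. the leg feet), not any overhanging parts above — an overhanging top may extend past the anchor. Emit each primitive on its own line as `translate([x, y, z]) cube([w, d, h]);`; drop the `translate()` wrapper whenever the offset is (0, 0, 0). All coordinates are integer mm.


translate([151, 383, 0]) cube([45, 18, 421]);
translate([545, 383, 0]) cube([45, 18, 421]);
translate([196, 383, 0]) cube([349, 18, 45]);
translate([196, 383, 376]) cube([349, 18, 45]);


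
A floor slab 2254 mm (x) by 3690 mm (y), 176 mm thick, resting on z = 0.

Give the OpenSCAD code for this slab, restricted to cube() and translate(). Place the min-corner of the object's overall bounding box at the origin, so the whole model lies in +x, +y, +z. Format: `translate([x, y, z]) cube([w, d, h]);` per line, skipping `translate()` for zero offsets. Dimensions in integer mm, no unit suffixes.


cube([2254, 3690, 176]);


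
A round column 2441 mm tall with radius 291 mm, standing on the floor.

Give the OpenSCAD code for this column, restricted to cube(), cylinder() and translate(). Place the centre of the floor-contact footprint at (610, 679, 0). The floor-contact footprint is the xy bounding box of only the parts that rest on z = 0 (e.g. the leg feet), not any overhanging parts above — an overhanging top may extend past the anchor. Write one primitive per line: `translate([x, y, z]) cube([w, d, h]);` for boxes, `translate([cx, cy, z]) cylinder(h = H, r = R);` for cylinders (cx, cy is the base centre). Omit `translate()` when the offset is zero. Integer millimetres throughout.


translate([610, 679, 0]) cylinder(h = 2441, r = 291);


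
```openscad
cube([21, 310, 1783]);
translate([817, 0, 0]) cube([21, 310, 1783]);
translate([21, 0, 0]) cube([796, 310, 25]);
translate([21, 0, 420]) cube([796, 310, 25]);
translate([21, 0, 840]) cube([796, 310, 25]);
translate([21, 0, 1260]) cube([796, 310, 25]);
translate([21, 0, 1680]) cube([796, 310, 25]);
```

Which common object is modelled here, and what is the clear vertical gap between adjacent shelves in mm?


A bookshelf. The clear shelf gap is 395 mm.

Two tall side panels with 5 horizontal boards between them — a bookshelf. The first two shelf undersides are at z = 0 and z = 420; with shelf thickness 25, the clear gap is 420 − 0 − 25 = 395 mm.


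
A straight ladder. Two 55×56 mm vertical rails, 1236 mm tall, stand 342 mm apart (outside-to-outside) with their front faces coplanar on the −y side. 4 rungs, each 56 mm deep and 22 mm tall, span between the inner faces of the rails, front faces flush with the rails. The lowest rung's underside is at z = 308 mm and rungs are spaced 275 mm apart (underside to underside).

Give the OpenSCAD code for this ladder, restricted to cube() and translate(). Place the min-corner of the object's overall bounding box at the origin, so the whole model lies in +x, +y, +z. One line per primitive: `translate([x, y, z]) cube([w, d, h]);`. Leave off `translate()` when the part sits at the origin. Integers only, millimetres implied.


cube([55, 56, 1236]);
translate([287, 0, 0]) cube([55, 56, 1236]);
translate([55, 0, 308]) cube([232, 56, 22]);
translate([55, 0, 583]) cube([232, 56, 22]);
translate([55, 0, 858]) cube([232, 56, 22]);
translate([55, 0, 1133]) cube([232, 56, 22]);


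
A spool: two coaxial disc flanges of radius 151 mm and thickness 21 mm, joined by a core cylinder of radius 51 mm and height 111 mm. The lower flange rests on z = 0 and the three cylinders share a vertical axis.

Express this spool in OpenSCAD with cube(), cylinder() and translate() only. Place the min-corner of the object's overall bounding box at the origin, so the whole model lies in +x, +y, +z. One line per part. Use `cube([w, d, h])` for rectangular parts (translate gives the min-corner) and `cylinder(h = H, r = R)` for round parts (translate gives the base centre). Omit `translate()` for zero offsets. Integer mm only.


translate([151, 151, 0]) cylinder(h = 21, r = 151);
translate([151, 151, 21]) cylinder(h = 111, r = 51);
translate([151, 151, 132]) cylinder(h = 21, r = 151);


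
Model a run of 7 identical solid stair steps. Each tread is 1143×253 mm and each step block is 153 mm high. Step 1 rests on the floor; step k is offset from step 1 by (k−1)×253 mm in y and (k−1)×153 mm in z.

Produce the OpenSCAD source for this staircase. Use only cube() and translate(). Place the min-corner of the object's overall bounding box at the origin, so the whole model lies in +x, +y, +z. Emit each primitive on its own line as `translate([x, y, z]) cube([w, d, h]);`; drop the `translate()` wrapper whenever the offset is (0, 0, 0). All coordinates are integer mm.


cube([1143, 253, 153]);
translate([0, 253, 153]) cube([1143, 253, 153]);
translate([0, 506, 306]) cube([1143, 253, 153]);
translate([0, 759, 459]) cube([1143, 253, 153]);
translate([0, 1012, 612]) cube([1143, 253, 153]);
translate([0, 1265, 765]) cube([1143, 253, 153]);
translate([0, 1518, 918]) cube([1143, 253, 153]);


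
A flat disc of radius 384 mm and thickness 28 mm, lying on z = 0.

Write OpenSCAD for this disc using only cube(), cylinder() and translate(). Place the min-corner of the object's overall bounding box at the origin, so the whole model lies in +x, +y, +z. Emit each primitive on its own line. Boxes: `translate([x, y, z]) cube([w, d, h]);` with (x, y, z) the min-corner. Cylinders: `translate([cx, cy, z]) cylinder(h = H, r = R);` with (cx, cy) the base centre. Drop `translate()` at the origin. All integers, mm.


translate([384, 384, 0]) cylinder(h = 28, r = 384);


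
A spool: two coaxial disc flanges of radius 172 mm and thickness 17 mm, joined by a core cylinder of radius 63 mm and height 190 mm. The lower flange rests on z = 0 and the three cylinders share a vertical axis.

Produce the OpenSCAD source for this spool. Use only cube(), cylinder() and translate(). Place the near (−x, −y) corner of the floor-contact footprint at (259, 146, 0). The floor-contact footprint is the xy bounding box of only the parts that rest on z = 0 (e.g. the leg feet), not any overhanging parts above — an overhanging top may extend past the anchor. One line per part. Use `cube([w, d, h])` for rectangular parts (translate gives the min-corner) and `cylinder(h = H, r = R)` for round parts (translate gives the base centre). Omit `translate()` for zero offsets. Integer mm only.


translate([431, 318, 0]) cylinder(h = 17, r = 172);
translate([431, 318, 17]) cylinder(h = 190, r = 63);
translate([431, 318, 207]) cylinder(h = 17, r = 172);


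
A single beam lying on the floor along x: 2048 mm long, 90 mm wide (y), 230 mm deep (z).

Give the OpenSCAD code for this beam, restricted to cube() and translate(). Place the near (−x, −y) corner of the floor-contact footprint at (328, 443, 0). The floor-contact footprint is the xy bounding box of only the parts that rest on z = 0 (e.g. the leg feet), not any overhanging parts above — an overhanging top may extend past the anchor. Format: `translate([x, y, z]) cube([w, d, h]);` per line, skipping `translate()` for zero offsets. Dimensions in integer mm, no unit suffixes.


translate([328, 443, 0]) cube([2048, 90, 230]);


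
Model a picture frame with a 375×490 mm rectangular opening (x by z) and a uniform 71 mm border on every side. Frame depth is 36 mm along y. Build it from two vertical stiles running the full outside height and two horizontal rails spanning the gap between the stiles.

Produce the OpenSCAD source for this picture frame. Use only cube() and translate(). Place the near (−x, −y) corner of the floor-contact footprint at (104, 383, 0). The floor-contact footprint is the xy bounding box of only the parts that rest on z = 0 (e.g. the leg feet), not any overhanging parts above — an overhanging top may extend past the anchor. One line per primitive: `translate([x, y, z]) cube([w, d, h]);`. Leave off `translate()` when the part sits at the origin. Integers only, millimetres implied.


translate([104, 383, 0]) cube([71, 36, 632]);
translate([550, 383, 0]) cube([71, 36, 632]);
translate([175, 383, 0]) cube([375, 36, 71]);
translate([175, 383, 561]) cube([375, 36, 71]);


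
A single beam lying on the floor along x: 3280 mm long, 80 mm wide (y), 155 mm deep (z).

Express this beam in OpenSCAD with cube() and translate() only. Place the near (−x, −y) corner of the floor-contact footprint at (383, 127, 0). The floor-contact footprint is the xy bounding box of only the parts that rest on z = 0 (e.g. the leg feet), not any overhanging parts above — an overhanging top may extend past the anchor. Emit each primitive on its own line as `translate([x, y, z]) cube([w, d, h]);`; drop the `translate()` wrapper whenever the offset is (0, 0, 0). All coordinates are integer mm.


translate([383, 127, 0]) cube([3280, 80, 155]);


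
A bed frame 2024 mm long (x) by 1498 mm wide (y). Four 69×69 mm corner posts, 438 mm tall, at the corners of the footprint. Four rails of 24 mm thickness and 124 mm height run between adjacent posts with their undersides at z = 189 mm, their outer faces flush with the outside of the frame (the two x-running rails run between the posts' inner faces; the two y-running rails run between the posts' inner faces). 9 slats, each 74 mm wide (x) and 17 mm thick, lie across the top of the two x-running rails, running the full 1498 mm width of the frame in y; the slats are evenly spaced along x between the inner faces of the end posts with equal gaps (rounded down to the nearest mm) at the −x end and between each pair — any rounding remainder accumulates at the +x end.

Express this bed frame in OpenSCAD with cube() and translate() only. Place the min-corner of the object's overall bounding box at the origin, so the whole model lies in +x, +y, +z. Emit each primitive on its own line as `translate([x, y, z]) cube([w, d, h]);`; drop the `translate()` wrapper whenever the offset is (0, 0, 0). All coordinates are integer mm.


cube([69, 69, 438]);
translate([0, 1429, 0]) cube([69, 69, 438]);
translate([1955, 0, 0]) cube([69, 69, 438]);
translate([1955, 1429, 0]) cube([69, 69, 438]);
translate([69, 0, 189]) cube([1886, 24, 124]);
translate([69, 1474, 189]) cube([1886, 24, 124]);
translate([0, 69, 189]) cube([24, 1360, 124]);
translate([2000, 69, 189]) cube([24, 1360, 124]);
translate([191, 0, 313]) cube([74, 1498, 17]);
translate([387, 0, 313]) cube([74, 1498, 17]);
translate([583, 0, 313]) cube([74, 1498, 17]);
translate([779, 0, 313]) cube([74, 1498, 17]);
translate([975, 0, 313]) cube([74, 1498, 17]);
translate([1171, 0, 313]) cube([74, 1498, 17]);
translate([1367, 0, 313]) cube([74, 1498, 17]);
translate([1563, 0, 313]) cube([74, 1498, 17]);
translate([1759, 0, 313]) cube([74, 1498, 17]);


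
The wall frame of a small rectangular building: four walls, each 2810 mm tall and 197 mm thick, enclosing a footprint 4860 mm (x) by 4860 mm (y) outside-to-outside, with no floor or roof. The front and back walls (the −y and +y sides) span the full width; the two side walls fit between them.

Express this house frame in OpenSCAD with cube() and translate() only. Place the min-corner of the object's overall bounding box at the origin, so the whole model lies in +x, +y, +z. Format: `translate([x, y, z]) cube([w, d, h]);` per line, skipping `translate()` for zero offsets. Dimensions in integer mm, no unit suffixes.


cube([4860, 197, 2810]);
translate([0, 4663, 0]) cube([4860, 197, 2810]);
translate([0, 197, 0]) cube([197, 4466, 2810]);
translate([4663, 197, 0]) cube([197, 4466, 2810]);


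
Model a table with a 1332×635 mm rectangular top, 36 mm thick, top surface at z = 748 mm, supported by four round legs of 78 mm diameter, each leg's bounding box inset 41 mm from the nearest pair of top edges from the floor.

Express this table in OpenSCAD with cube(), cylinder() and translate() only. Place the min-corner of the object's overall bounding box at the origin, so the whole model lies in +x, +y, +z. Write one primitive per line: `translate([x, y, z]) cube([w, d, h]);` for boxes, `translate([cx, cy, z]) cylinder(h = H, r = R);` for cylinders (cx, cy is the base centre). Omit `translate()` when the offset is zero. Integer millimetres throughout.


translate([0, 0, 712]) cube([1332, 635, 36]);
translate([80, 80, 0]) cylinder(h = 712, r = 39);
translate([1252, 80, 0]) cylinder(h = 712, r = 39);
translate([80, 555, 0]) cylinder(h = 712, r = 39);
translate([1252, 555, 0]) cylinder(h = 712, r = 39);


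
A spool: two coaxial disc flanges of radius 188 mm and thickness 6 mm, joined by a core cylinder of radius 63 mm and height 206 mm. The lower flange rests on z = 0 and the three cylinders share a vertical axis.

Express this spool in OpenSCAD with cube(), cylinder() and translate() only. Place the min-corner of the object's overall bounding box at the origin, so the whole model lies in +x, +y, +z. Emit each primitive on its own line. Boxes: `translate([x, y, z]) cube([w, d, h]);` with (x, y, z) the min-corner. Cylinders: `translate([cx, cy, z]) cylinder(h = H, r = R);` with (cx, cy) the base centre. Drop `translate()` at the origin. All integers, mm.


translate([188, 188, 0]) cylinder(h = 6, r = 188);
translate([188, 188, 6]) cylinder(h = 206, r = 63);
translate([188, 188, 212]) cylinder(h = 6, r = 188);


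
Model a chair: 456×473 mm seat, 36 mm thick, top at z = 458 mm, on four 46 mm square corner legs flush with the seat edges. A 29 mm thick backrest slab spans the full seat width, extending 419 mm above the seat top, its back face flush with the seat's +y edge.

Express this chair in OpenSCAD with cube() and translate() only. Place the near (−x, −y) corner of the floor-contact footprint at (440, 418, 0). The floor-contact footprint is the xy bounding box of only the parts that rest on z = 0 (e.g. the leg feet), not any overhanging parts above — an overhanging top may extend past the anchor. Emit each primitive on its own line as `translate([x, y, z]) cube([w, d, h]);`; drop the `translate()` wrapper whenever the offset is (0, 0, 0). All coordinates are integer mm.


translate([440, 418, 422]) cube([456, 473, 36]);
translate([440, 418, 0]) cube([46, 46, 422]);
translate([850, 418, 0]) cube([46, 46, 422]);
translate([440, 845, 0]) cube([46, 46, 422]);
translate([850, 845, 0]) cube([46, 46, 422]);
translate([440, 862, 458]) cube([456, 29, 419]);


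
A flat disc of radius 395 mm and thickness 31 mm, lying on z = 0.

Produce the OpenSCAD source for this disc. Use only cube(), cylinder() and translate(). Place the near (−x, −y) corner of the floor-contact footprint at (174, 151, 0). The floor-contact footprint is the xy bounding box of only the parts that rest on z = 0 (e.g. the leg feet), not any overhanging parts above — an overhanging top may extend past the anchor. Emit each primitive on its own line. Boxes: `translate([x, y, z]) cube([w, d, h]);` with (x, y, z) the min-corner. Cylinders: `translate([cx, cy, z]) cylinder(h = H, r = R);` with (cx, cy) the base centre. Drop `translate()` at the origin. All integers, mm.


translate([569, 546, 0]) cylinder(h = 31, r = 395);


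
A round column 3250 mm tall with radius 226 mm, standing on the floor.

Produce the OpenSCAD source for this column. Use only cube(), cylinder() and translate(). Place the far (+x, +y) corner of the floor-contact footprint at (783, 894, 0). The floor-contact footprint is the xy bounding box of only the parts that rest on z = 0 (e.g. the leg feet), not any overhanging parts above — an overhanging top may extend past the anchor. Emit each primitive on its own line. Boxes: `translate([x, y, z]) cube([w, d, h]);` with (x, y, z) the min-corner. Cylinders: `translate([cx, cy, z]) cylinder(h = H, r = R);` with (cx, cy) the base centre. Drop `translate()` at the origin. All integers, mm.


translate([557, 668, 0]) cylinder(h = 3250, r = 226);


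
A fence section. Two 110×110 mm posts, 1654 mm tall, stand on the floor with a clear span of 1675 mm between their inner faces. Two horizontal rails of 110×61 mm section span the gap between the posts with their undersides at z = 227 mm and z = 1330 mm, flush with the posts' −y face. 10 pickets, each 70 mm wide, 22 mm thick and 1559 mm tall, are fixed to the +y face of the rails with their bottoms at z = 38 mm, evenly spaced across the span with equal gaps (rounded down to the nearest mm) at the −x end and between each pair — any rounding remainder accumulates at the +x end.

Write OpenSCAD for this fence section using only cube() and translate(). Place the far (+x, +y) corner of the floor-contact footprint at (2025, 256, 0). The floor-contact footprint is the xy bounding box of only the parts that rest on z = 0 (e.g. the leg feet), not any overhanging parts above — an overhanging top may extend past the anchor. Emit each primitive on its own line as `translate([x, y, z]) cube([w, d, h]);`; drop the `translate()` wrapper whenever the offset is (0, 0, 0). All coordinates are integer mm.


translate([130, 146, 0]) cube([110, 110, 1654]);
translate([1915, 146, 0]) cube([110, 110, 1654]);
translate([240, 146, 227]) cube([1675, 110, 61]);
translate([240, 146, 1330]) cube([1675, 110, 61]);
translate([328, 256, 38]) cube([70, 22, 1559]);
translate([486, 256, 38]) cube([70, 22, 1559]);
translate([644, 256, 38]) cube([70, 22, 1559]);
translate([802, 256, 38]) cube([70, 22, 1559]);
translate([960, 256, 38]) cube([70, 22, 1559]);
translate([1118, 256, 38]) cube([70, 22, 1559]);
translate([1276, 256, 38]) cube([70, 22, 1559]);
translate([1434, 256, 38]) cube([70, 22, 1559]);
translate([1592, 256, 38]) cube([70, 22, 1559]);
translate([1750, 256, 38]) cube([70, 22, 1559]);


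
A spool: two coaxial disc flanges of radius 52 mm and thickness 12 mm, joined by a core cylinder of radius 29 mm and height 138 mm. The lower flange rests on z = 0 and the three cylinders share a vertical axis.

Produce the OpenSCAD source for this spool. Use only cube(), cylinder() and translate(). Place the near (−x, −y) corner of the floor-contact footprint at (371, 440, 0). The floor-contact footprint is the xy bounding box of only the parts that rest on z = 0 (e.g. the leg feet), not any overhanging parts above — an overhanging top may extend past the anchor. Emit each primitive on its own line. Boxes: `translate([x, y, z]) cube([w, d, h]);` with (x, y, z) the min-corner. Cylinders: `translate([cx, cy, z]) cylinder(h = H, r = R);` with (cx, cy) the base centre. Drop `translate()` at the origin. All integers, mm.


translate([423, 492, 0]) cylinder(h = 12, r = 52);
translate([423, 492, 12]) cylinder(h = 138, r = 29);
translate([423, 492, 150]) cylinder(h = 12, r = 52);


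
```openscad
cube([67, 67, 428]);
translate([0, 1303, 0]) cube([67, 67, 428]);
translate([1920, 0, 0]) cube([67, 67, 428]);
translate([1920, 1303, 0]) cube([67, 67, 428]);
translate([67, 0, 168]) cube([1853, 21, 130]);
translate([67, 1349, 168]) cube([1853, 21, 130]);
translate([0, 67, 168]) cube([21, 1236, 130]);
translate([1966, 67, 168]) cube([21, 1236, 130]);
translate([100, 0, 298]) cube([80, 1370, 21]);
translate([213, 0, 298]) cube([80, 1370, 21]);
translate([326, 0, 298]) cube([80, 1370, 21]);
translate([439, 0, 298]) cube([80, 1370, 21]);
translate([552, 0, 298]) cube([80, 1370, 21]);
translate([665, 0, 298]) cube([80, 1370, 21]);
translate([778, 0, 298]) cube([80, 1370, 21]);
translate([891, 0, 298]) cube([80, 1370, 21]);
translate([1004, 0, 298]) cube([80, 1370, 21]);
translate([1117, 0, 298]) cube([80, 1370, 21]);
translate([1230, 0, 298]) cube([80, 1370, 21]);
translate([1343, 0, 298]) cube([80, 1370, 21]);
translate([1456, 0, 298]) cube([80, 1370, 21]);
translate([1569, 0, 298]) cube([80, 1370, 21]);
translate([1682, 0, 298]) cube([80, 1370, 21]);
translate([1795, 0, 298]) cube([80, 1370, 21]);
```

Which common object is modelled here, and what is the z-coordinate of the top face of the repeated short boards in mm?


A bed frame. The slat-top height is 319 mm.

Four posts, four rails, and a row of slats — a bed frame. Slats sit on the rails at z = 168 + 130 = 298; with slat thickness 21, the top is 319 mm.


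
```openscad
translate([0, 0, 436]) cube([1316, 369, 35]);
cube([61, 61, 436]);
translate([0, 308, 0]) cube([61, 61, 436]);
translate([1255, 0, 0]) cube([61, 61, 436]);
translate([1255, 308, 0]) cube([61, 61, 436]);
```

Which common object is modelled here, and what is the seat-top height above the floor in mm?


A bench. The seat-top height is 471 mm.

A long slab on four corner posts — a bench. The slab sits at z = 436 with thickness 35, so the top is 436 + 35 = 471 mm.


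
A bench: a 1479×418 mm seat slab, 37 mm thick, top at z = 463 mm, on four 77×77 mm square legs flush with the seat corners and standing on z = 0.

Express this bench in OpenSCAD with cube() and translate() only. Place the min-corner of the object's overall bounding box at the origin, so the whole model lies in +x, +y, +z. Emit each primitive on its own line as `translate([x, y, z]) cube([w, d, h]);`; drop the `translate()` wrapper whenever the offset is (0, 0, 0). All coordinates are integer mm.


// leg_h = 463 − 37 = 426
translate([0, 0, 426]) cube([1479, 418, 37]);
cube([77, 77, 426]);
translate([0, 341, 0]) cube([77, 77, 426]);
translate([1402, 0, 0]) cube([77, 77, 426]);
translate([1402, 341, 0]) cube([77, 77, 426]);


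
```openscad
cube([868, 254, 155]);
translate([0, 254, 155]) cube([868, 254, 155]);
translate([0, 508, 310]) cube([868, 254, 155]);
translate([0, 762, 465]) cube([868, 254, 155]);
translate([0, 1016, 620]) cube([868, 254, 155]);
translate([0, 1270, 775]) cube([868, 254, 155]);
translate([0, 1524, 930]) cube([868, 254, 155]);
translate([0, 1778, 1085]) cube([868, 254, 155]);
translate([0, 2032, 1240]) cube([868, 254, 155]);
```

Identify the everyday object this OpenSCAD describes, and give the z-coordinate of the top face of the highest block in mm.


A staircase. The total rise is 1395 mm.

9 identical blocks, each offset up and back from the previous — a staircase. Each step is 155 mm tall and there are 9 of them, so the total rise is 9 × 155 = 1395 mm.


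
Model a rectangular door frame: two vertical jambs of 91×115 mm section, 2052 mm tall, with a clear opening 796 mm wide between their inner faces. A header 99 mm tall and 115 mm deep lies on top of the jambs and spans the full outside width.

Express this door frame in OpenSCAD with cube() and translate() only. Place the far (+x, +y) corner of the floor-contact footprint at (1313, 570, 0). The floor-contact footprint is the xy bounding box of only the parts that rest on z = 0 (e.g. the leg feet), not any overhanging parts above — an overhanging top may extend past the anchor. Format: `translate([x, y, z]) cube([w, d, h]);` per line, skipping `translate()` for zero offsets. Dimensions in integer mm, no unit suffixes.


translate([335, 455, 0]) cube([91, 115, 2052]);
translate([1222, 455, 0]) cube([91, 115, 2052]);
translate([335, 455, 2052]) cube([978, 115, 99]);


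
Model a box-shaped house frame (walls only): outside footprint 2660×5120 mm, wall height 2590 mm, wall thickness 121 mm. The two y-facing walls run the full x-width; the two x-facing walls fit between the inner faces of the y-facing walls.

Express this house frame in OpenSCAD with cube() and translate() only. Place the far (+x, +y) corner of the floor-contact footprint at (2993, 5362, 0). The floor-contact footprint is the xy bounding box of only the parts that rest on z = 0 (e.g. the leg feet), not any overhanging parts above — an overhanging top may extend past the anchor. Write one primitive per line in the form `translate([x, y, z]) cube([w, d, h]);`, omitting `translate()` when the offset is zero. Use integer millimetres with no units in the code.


translate([333, 242, 0]) cube([2660, 121, 2590]);
translate([333, 5241, 0]) cube([2660, 121, 2590]);
translate([333, 363, 0]) cube([121, 4878, 2590]);
translate([2872, 363, 0]) cube([121, 4878, 2590]);


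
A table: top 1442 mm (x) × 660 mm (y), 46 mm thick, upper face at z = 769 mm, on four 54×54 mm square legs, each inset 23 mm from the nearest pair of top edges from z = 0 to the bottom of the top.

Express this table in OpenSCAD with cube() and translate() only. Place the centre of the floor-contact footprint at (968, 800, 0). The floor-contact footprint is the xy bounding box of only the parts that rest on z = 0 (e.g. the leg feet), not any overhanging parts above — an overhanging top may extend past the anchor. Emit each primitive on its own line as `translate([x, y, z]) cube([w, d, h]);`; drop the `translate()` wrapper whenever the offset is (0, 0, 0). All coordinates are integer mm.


// leg_h = 769 - 46 = 723
translate([247, 470, 723]) cube([1442, 660, 46]);
translate([270, 493, 0]) cube([54, 54, 723]);
translate([1612, 493, 0]) cube([54, 54, 723]);
translate([270, 1053, 0]) cube([54, 54, 723]);
translate([1612, 1053, 0]) cube([54, 54, 723]);


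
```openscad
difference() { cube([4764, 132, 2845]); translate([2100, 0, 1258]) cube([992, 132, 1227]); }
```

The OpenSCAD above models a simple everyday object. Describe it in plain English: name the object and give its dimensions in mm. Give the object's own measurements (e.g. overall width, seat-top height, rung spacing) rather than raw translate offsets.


A wall 4764 mm long (x), 132 mm thick (y), 2845 mm tall, with a rectangular window opening cut through it. The opening is 992 mm wide and 1227 mm tall; its sill is at z = 1258 mm and its near (−x) edge is 2100 mm from the wall's −x end. The opening passes through the full wall thickness.


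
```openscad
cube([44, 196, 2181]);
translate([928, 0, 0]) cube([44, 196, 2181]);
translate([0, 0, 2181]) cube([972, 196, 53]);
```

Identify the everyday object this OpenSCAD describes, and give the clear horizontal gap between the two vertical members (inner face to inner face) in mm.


A door frame. The clear opening width is 884 mm.

Two 2181 mm tall posts with a header on top — a door frame. The left jamb is 44 mm wide at x = 0; the right jamb starts at x = 928. The clear opening is 928 − 44 = 884 mm.


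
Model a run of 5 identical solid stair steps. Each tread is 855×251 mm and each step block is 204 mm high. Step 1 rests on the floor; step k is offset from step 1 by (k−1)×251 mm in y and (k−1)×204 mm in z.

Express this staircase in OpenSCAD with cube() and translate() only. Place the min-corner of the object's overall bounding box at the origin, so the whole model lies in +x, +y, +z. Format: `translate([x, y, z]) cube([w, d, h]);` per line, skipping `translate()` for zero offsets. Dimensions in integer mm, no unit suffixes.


cube([855, 251, 204]);
translate([0, 251, 204]) cube([855, 251, 204]);
translate([0, 502, 408]) cube([855, 251, 204]);
translate([0, 753, 612]) cube([855, 251, 204]);
translate([0, 1004, 816]) cube([855, 251, 204]);


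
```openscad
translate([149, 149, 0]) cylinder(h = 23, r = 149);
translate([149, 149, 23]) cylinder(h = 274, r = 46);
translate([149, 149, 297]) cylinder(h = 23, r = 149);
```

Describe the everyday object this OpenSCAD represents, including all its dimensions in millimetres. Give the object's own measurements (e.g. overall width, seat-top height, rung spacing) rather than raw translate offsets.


A spool: two coaxial disc flanges of radius 149 mm and thickness 23 mm, joined by a core cylinder of radius 46 mm and height 274 mm. The lower flange rests on z = 0 and the three cylinders share a vertical axis.


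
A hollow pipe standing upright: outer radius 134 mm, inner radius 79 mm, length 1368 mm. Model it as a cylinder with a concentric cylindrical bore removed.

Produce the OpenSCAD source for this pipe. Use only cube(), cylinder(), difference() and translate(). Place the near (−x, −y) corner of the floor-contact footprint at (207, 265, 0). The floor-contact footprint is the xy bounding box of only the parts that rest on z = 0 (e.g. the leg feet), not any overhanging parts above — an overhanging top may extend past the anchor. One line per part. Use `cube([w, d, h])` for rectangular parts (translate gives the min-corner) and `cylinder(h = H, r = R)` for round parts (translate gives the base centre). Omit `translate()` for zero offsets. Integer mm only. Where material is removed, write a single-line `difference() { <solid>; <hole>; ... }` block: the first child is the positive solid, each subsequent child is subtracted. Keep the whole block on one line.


difference() { translate([341, 399, 0]) cylinder(h = 1368, r = 134); translate([341, 399, 0]) cylinder(h = 1368, r = 79); }


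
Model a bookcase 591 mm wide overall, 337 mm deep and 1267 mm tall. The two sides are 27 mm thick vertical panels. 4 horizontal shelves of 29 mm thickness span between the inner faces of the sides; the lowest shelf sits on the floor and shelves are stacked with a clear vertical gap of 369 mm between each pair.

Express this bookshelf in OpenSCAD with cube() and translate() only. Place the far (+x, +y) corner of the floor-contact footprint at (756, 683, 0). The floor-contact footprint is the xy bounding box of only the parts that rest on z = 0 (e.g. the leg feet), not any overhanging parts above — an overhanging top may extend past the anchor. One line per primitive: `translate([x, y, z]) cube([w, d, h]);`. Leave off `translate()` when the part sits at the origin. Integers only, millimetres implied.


translate([165, 346, 0]) cube([27, 337, 1267]);
translate([729, 346, 0]) cube([27, 337, 1267]);
translate([192, 346, 0]) cube([537, 337, 29]);
translate([192, 346, 398]) cube([537, 337, 29]);
translate([192, 346, 796]) cube([537, 337, 29]);
translate([192, 346, 1194]) cube([537, 337, 29]);


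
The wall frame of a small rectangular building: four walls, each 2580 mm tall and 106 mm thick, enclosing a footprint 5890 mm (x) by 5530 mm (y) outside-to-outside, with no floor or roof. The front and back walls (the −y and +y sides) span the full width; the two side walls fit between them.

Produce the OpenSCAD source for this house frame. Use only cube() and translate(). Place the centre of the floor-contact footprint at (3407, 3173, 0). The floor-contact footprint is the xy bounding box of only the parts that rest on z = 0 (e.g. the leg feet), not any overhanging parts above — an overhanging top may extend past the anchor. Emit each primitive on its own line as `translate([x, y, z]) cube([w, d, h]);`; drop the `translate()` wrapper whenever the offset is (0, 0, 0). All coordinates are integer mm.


translate([462, 408, 0]) cube([5890, 106, 2580]);
translate([462, 5832, 0]) cube([5890, 106, 2580]);
translate([462, 514, 0]) cube([106, 5318, 2580]);
translate([6246, 514, 0]) cube([106, 5318, 2580]);


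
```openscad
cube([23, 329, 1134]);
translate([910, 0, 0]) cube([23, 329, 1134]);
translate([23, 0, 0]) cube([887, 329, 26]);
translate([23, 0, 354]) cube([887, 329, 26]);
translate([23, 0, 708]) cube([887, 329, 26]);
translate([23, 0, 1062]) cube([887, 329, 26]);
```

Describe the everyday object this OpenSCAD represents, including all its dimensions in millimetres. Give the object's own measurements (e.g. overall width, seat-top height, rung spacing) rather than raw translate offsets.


An open bookshelf. Two side panels, each 23 mm thick, 329 mm deep and 1134 mm tall, stand 933 mm apart (outside-to-outside). Between them sit 4 shelves, each 26 mm thick and 329 mm deep, spanning the full gap between the sides. The bottom shelf rests on the floor (its underside at z = 0) and the clear gap between one shelf's top and the next shelf's underside is 328 mm.


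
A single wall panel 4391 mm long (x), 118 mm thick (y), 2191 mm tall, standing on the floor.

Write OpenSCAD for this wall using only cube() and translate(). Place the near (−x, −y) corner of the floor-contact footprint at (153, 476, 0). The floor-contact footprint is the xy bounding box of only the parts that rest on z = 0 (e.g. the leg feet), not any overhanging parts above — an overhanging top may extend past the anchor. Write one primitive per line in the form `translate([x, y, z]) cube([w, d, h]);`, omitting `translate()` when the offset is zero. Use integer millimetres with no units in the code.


translate([153, 476, 0]) cube([4391, 118, 2191]);


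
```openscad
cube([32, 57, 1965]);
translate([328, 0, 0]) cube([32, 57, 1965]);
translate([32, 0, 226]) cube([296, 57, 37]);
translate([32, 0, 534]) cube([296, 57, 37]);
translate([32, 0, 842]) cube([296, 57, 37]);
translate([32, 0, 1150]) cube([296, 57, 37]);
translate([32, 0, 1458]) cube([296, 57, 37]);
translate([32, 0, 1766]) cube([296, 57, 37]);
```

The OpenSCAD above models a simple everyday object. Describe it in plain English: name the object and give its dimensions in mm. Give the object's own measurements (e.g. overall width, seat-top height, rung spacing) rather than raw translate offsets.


A straight ladder. Two 32×57 mm vertical rails, 1965 mm tall, stand 360 mm apart (outside-to-outside) with their front faces coplanar on the −y side. 6 rungs, each 57 mm deep and 37 mm tall, span between the inner faces of the rails, front faces flush with the rails. The lowest rung's underside is at z = 226 mm and rungs are spaced 308 mm apart (underside to underside).


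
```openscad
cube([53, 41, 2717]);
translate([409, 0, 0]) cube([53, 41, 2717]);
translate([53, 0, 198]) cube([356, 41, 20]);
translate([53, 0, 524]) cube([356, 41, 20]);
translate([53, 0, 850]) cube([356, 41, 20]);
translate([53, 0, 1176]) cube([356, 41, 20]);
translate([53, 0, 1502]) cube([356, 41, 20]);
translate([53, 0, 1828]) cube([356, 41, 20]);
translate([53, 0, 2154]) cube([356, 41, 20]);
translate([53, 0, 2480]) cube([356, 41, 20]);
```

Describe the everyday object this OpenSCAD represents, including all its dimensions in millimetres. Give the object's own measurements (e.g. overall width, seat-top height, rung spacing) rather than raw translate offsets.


A straight ladder. Two 53×41 mm vertical rails, 2717 mm tall, stand 462 mm apart (outside-to-outside) with their front faces coplanar on the −y side. 8 rungs, each 41 mm deep and 20 mm tall, span between the inner faces of the rails, front faces flush with the rails. The lowest rung's underside is at z = 198 mm and rungs are spaced 326 mm apart (underside to underside).
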